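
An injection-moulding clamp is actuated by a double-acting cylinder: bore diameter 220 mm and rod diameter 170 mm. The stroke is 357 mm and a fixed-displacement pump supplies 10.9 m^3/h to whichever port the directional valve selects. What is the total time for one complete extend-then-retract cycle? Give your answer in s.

Cap-side area A_cap = π/4 × (220 mm)² = 38010 mm^2
Rod-side annular area A_ann = π/4 × (220² − 170²) = 15320 mm^2
t_ext = A_cap·L/Q = 4.482 s
t_ret = A_ann·L/Q = 1.806 s
t_cycle = t_ext + t_ret

t ≈ 6.29 s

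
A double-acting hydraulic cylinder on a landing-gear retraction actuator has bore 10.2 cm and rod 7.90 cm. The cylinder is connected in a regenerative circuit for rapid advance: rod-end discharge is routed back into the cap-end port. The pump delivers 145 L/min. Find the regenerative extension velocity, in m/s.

v ≈ 0.493 m/s

In regeneration the rod-end outflow joins the pump flow into the cap end, so the net volume the pump must supply per unit advance equals the rod cross-section area.
Rod cross-section A_rod = π/4 × (7.90 cm)² = 49.02 cm^2
v = Q_pump / A_rod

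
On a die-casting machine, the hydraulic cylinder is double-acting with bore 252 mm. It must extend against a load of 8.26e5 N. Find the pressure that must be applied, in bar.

P ≈ 166 bar

Cap-side area A_cap = π/4 × (252 mm)² = 49880 mm^2
P = F / A = 8.26e5 N / A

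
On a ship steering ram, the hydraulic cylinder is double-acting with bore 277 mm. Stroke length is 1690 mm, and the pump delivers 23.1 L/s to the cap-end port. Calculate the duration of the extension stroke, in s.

Cap-side area A_cap = π/4 × (277 mm)² = 60260 mm^2
Swept volume V = A × L; t = V / Q = A·L / Q

t ≈ 4.41 s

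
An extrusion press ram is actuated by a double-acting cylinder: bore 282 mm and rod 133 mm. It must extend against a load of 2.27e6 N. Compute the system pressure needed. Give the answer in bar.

P ≈ 363 bar

Cap-side area A_cap = π/4 × (282 mm)² = 62460 mm^2
P = F / A = 2.27e6 N / A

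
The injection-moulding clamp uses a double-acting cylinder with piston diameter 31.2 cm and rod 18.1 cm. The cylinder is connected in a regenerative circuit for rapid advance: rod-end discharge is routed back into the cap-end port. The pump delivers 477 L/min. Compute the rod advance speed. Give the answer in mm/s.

In regeneration the rod-end outflow joins the pump flow into the cap end, so the net volume the pump must supply per unit advance equals the rod cross-section area.
Rod cross-section A_rod = π/4 × (18.1 cm)² = 257.3 cm^2
v = Q_pump / A_rod

v ≈ 309 mm/s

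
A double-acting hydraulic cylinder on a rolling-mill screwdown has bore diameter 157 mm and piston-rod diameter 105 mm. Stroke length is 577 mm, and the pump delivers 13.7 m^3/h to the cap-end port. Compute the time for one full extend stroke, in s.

Cap-side area A_cap = π/4 × (157 mm)² = 19360 mm^2
Swept volume V = A × L; t = V / Q = A·L / Q

t ≈ 2.94 s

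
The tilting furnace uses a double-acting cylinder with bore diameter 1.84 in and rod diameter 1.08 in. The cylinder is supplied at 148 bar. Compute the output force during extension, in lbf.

Cap-side area A_cap = π/4 × (1.84 in)² = 2.659 in^2
F = P × A_cap = 148 bar × A_cap

F ≈ 5710 lbf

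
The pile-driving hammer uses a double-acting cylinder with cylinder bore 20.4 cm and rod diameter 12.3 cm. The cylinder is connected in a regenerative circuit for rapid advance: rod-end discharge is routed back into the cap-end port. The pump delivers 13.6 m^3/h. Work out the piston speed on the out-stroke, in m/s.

v ≈ 0.318 m/s

In regeneration the rod-end outflow joins the pump flow into the cap end, so the net volume the pump must supply per unit advance equals the rod cross-section area.
Rod cross-section A_rod = π/4 × (12.3 cm)² = 118.8 cm^2
v = Q_pump / A_rod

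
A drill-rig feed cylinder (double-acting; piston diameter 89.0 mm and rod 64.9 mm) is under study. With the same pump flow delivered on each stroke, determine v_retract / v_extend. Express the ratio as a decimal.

Cap-side area A_cap = π/4 × (89.0 mm)² = 6221 mm^2
Rod-side annular area A_ann = π/4 × (89.0² − 64.9²) = 2913 mm^2
For equal Q, v ∝ 1/A, so v_ret/v_ext = A_cap/A_ann.

v_ret/v_ext ≈ 2.14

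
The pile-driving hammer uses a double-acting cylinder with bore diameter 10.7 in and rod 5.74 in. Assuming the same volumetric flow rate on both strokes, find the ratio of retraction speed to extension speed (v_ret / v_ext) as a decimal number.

v_ret/v_ext ≈ 1.40

Cap-side area A_cap = π/4 × (10.7 in)² = 89.92 in^2
Rod-side annular area A_ann = π/4 × (10.7² − 5.74²) = 64.04 in^2
For equal Q, v ∝ 1/A, so v_ret/v_ext = A_cap/A_ann.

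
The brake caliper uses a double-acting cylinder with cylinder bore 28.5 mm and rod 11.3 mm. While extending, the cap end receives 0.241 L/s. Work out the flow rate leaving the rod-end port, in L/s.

Q_out ≈ 0.203 L/s

Cap-side area A_cap = π/4 × (28.5 mm)² = 637.9 mm^2
Rod-side annular area A_ann = π/4 × (28.5² − 11.3²) = 537.7 mm^2
Piston speed v = Q_in/A_cap; rod-end outflow Q_out = v × A_ann = Q_in × A_ann/A_cap.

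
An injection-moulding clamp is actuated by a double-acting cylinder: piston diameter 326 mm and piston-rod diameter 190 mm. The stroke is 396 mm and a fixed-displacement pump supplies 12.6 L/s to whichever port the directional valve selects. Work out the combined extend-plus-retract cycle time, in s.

Cap-side area A_cap = π/4 × (326 mm)² = 83470 mm^2
Rod-side annular area A_ann = π/4 × (326² − 190²) = 55120 mm^2
t_ext = A_cap·L/Q = 2.623 s
t_ret = A_ann·L/Q = 1.732 s
t_cycle = t_ext + t_ret

t ≈ 4.36 s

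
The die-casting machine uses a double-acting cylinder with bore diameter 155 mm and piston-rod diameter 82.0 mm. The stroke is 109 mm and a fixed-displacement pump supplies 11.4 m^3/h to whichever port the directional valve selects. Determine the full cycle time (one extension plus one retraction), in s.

t ≈ 1.12 s

Cap-side area A_cap = π/4 × (155 mm)² = 18870 mm^2
Rod-side annular area A_ann = π/4 × (155² − 82.0²) = 13590 mm^2
t_ext = A_cap·L/Q = 0.6495 s
t_ret = A_ann·L/Q = 0.4677 s
t_cycle = t_ext + t_ret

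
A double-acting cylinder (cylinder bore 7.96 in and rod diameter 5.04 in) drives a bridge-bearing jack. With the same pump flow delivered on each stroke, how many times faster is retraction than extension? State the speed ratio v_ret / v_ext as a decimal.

v_ret/v_ext ≈ 1.67

Cap-side area A_cap = π/4 × (7.96 in)² = 49.76 in^2
Rod-side annular area A_ann = π/4 × (7.96² − 5.04²) = 29.81 in^2
For equal Q, v ∝ 1/A, so v_ret/v_ext = A_cap/A_ann.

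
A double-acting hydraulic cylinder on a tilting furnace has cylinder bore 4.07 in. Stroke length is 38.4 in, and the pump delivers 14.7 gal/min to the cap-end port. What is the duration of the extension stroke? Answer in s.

t ≈ 8.83 s

Cap-side area A_cap = π/4 × (4.07 in)² = 13.01 in^2
Swept volume V = A × L; t = V / Q = A·L / Q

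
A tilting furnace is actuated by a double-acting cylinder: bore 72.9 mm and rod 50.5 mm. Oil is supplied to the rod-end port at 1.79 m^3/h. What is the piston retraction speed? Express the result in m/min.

v ≈ 13.7 m/min

Rod-side annular area A_ann = π/4 × (72.9² − 50.5²) = 2171 mm^2
Flow into the rod-end port fills the annular volume.
v = Q / A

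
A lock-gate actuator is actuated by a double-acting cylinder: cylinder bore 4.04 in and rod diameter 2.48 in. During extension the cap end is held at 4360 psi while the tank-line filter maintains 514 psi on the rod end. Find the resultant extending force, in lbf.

Cap-side area A_cap = π/4 × (4.04 in)² = 12.82 in^2
Rod-side annular area A_ann = π/4 × (4.04² − 2.48²) = 7.988 in^2
Net thrust = P_cap·A_cap − P_rod·A_ann = 55890 lbf − 4106 lbf

F ≈ 51800 lbf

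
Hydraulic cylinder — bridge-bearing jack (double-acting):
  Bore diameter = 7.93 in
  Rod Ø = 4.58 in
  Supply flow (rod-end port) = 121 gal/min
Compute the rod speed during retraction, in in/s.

Rod-side annular area A_ann = π/4 × (7.93² − 4.58²) = 32.91 in^2
Flow into the rod-end port fills the annular volume.
v = Q / A

v ≈ 14.2 in/s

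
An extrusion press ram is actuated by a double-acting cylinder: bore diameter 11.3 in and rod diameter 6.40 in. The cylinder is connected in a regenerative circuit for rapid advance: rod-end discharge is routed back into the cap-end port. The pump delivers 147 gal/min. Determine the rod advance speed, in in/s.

In regeneration the rod-end outflow joins the pump flow into the cap end, so the net volume the pump must supply per unit advance equals the rod cross-section area.
Rod cross-section A_rod = π/4 × (6.40 in)² = 32.17 in^2
v = Q_pump / A_rod

v ≈ 17.6 in/s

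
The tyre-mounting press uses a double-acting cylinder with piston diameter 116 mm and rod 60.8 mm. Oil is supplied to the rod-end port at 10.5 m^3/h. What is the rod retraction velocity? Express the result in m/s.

Rod-side annular area A_ann = π/4 × (116² − 60.8²) = 7665 mm^2
Flow into the rod-end port fills the annular volume.
v = Q / A

v ≈ 0.381 m/s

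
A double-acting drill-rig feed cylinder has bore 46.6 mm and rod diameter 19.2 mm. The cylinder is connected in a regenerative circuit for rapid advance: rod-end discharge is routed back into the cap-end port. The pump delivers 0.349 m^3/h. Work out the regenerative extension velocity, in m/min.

v ≈ 20.1 m/min

In regeneration the rod-end outflow joins the pump flow into the cap end, so the net volume the pump must supply per unit advance equals the rod cross-section area.
Rod cross-section A_rod = π/4 × (19.2 mm)² = 289.5 mm^2
v = Q_pump / A_rod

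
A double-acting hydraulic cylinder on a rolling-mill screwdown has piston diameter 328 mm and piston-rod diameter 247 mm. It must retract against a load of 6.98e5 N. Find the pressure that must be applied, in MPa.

P ≈ 19.1 MPa

Rod-side annular area A_ann = π/4 × (328² − 247²) = 36580 mm^2
Retraction: pressure acts on the annular area.
P = F / A = 6.98e5 N / A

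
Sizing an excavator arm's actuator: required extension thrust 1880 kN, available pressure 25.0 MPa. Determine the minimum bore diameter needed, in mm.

Extension force acts on the full piston face: F = P × (π/4)D².
D = √(4F / (πP)) = √(4 × 1880 kN / (π × 25.0 MPa))

D ≈ 309 mm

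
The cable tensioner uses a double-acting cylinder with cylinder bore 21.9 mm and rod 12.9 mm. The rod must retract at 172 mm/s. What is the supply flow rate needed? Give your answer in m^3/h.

Q ≈ 0.152 m^3/h

Rod-side annular area A_ann = π/4 × (21.9² − 12.9²) = 246.0 mm^2
Q = A × v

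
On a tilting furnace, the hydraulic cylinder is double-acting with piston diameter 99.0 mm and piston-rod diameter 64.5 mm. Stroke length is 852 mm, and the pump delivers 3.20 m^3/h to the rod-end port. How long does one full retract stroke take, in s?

t ≈ 4.25 s

Rod-side annular area A_ann = π/4 × (99.0² − 64.5²) = 4430 mm^2
Swept volume V = A × L; t = V / Q = A·L / Q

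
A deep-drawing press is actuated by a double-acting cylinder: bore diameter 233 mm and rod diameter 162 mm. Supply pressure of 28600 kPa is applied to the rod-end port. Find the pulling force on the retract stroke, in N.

Rod-side annular area A_ann = π/4 × (233² − 162²) = 22030 mm^2
On retraction the pressure acts on the annular area (bore minus rod).
F = P × A_ann

F ≈ 6.30e5 N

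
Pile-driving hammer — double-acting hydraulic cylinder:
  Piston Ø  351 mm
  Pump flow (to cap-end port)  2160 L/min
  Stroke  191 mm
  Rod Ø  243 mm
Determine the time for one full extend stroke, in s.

t ≈ 0.513 s

Cap-side area A_cap = π/4 × (351 mm)² = 96760 mm^2
Swept volume V = A × L; t = V / Q = A·L / Q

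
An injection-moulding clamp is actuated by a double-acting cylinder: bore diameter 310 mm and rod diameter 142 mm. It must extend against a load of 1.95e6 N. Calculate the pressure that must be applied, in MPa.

Cap-side area A_cap = π/4 × (310 mm)² = 75480 mm^2
P = F / A = 1.95e6 N / A

P ≈ 25.8 MPa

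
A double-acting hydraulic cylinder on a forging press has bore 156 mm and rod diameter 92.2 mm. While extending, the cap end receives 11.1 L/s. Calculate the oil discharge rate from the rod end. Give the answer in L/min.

Q_out ≈ 433 L/min

Cap-side area A_cap = π/4 × (156 mm)² = 19110 mm^2
Rod-side annular area A_ann = π/4 × (156² − 92.2²) = 12440 mm^2
Piston speed v = Q_in/A_cap; rod-end outflow Q_out = v × A_ann = Q_in × A_ann/A_cap.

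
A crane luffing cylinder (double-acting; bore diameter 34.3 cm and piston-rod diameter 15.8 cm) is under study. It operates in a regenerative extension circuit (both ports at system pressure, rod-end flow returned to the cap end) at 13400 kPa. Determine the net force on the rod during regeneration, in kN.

F ≈ 263 kN

With equal pressure on both faces, forces on the annular region cancel; the net push is pressure × rod cross-section.
Rod cross-section A_rod = π/4 × (15.8 cm)² = 196.1 cm^2
F = P × A_rod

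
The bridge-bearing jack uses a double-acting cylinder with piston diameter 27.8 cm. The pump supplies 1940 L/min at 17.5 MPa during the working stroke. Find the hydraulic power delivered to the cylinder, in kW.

Hydraulic power = P × Q

W ≈ 566 kW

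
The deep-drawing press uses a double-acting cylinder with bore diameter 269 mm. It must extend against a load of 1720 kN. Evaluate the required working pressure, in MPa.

P ≈ 30.3 MPa

Cap-side area A_cap = π/4 × (269 mm)² = 56830 mm^2
P = F / A = 1720 kN / A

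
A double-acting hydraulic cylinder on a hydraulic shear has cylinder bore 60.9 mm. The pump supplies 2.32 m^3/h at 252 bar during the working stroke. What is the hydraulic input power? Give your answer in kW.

Hydraulic power = P × Q

W ≈ 16.2 kW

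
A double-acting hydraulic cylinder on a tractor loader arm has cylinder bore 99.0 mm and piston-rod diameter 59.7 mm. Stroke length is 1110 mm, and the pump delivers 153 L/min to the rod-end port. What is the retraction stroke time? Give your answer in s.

Rod-side annular area A_ann = π/4 × (99.0² − 59.7²) = 4898 mm^2
Swept volume V = A × L; t = V / Q = A·L / Q

t ≈ 2.13 s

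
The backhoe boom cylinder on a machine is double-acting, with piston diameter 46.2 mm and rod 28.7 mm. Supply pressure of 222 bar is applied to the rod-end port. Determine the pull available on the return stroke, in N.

Rod-side annular area A_ann = π/4 × (46.2² − 28.7²) = 1029 mm^2
On retraction the pressure acts on the annular area (bore minus rod).
F = P × A_ann

F ≈ 22900 N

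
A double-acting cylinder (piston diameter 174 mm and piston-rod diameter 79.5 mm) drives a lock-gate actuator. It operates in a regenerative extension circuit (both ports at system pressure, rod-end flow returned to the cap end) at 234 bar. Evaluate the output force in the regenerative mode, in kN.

With equal pressure on both faces, forces on the annular region cancel; the net push is pressure × rod cross-section.
Rod cross-section A_rod = π/4 × (79.5 mm)² = 4964 mm^2
F = P × A_rod

F ≈ 116 kN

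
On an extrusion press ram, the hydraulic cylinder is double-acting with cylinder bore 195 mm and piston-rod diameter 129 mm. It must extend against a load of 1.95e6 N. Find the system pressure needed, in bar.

P ≈ 653 bar

Cap-side area A_cap = π/4 × (195 mm)² = 29860 mm^2
P = F / A = 1.95e6 N / A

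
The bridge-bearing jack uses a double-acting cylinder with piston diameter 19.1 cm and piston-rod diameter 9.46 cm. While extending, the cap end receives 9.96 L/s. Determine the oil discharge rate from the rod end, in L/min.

Q_out ≈ 451 L/min

Cap-side area A_cap = π/4 × (19.1 cm)² = 286.5 cm^2
Rod-side annular area A_ann = π/4 × (19.1² − 9.46²) = 216.2 cm^2
Piston speed v = Q_in/A_cap; rod-end outflow Q_out = v × A_ann = Q_in × A_ann/A_cap.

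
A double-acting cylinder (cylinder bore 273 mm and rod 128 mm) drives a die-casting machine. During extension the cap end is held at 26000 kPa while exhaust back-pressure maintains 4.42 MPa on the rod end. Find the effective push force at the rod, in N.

F ≈ 1.32e6 N

Cap-side area A_cap = π/4 × (273 mm)² = 58530 mm^2
Rod-side annular area A_ann = π/4 × (273² − 128²) = 45670 mm^2
Net thrust = P_cap·A_cap − P_rod·A_ann = 1.522e6 N − 2.018e5 N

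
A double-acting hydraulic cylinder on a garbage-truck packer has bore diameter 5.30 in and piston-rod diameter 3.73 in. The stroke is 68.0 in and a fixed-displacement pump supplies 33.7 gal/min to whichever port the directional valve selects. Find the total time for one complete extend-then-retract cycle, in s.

t ≈ 17.4 s

Cap-side area A_cap = π/4 × (5.30 in)² = 22.06 in^2
Rod-side annular area A_ann = π/4 × (5.30² − 3.73²) = 11.13 in^2
t_ext = A_cap·L/Q = 11.56 s
t_ret = A_ann·L/Q = 5.836 s
t_cycle = t_ext + t_ret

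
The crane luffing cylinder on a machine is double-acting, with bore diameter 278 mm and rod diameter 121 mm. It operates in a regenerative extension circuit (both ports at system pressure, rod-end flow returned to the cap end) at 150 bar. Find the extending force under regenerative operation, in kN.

With equal pressure on both faces, forces on the annular region cancel; the net push is pressure × rod cross-section.
Rod cross-section A_rod = π/4 × (121 mm)² = 11500 mm^2
F = P × A_rod

F ≈ 172 kN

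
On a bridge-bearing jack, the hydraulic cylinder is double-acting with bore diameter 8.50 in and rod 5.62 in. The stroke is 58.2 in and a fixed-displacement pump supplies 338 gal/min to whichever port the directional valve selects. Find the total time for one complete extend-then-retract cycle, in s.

Cap-side area A_cap = π/4 × (8.50 in)² = 56.75 in^2
Rod-side annular area A_ann = π/4 × (8.50² − 5.62²) = 31.94 in^2
t_ext = A_cap·L/Q = 2.538 s
t_ret = A_ann·L/Q = 1.428 s
t_cycle = t_ext + t_ret

t ≈ 3.97 s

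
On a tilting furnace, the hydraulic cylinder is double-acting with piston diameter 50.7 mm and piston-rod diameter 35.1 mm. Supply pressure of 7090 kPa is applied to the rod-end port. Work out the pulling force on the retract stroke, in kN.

Rod-side annular area A_ann = π/4 × (50.7² − 35.1²) = 1051 mm^2
On retraction the pressure acts on the annular area (bore minus rod).
F = P × A_ann

F ≈ 7.45 kN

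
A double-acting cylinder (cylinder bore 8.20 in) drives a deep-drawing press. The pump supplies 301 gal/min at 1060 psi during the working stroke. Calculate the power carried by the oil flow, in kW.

Hydraulic power = P × Q

W ≈ 139 kW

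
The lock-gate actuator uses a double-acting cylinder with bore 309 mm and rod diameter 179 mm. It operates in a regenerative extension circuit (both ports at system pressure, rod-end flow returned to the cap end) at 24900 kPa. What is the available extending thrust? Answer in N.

F ≈ 6.27e5 N

With equal pressure on both faces, forces on the annular region cancel; the net push is pressure × rod cross-section.
Rod cross-section A_rod = π/4 × (179 mm)² = 25160 mm^2
F = P × A_rod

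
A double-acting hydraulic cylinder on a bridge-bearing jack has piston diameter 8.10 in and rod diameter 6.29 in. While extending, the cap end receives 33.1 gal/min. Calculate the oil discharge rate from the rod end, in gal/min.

Q_out ≈ 13.1 gal/min

Cap-side area A_cap = π/4 × (8.10 in)² = 51.53 in^2
Rod-side annular area A_ann = π/4 × (8.10² − 6.29²) = 20.46 in^2
Piston speed v = Q_in/A_cap; rod-end outflow Q_out = v × A_ann = Q_in × A_ann/A_cap.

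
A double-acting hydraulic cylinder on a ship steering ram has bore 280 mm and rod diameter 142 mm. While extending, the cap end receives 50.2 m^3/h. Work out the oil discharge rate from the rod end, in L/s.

Cap-side area A_cap = π/4 × (280 mm)² = 61580 mm^2
Rod-side annular area A_ann = π/4 × (280² − 142²) = 45740 mm^2
Piston speed v = Q_in/A_cap; rod-end outflow Q_out = v × A_ann = Q_in × A_ann/A_cap.

Q_out ≈ 10.4 L/s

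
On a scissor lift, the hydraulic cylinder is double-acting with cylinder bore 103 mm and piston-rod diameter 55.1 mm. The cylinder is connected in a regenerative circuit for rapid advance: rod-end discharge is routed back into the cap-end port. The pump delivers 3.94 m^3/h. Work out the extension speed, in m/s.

In regeneration the rod-end outflow joins the pump flow into the cap end, so the net volume the pump must supply per unit advance equals the rod cross-section area.
Rod cross-section A_rod = π/4 × (55.1 mm)² = 2384 mm^2
v = Q_pump / A_rod

v ≈ 0.459 m/s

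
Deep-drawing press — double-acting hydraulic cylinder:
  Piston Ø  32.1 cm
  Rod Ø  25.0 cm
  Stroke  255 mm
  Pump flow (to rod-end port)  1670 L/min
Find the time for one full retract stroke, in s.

Rod-side annular area A_ann = π/4 × (32.1² − 25.0²) = 318.4 cm^2
Swept volume V = A × L; t = V / Q = A·L / Q

t ≈ 0.292 s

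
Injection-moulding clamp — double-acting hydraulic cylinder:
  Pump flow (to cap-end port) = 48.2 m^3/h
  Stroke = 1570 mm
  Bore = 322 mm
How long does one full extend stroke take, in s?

Cap-side area A_cap = π/4 × (322 mm)² = 81430 mm^2
Swept volume V = A × L; t = V / Q = A·L / Q

t ≈ 9.55 s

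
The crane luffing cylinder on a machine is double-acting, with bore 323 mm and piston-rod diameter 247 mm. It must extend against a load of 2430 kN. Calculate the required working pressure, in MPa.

Cap-side area A_cap = π/4 × (323 mm)² = 81940 mm^2
P = F / A = 2430 kN / A

P ≈ 29.7 MPa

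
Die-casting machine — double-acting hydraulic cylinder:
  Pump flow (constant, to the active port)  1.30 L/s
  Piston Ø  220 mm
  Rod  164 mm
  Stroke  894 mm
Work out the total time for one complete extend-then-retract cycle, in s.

Cap-side area A_cap = π/4 × (220 mm)² = 38010 mm^2
Rod-side annular area A_ann = π/4 × (220² − 164²) = 16890 mm^2
t_ext = A_cap·L/Q = 26.14 s
t_ret = A_ann·L/Q = 11.61 s
t_cycle = t_ext + t_ret

t ≈ 37.8 s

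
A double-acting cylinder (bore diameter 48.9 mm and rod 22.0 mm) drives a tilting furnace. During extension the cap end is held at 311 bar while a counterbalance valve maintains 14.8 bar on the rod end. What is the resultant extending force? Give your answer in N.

F ≈ 56200 N

Cap-side area A_cap = π/4 × (48.9 mm)² = 1878 mm^2
Rod-side annular area A_ann = π/4 × (48.9² − 22.0²) = 1498 mm^2
Net thrust = P_cap·A_cap − P_rod·A_ann = 58410 N − 2217 N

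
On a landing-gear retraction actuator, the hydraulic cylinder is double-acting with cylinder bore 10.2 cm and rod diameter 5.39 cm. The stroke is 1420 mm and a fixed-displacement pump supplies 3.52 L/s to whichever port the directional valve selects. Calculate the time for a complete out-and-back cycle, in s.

t ≈ 5.67 s

Cap-side area A_cap = π/4 × (10.2 cm)² = 81.71 cm^2
Rod-side annular area A_ann = π/4 × (10.2² − 5.39²) = 58.90 cm^2
t_ext = A_cap·L/Q = 3.296 s
t_ret = A_ann·L/Q = 2.376 s
t_cycle = t_ext + t_ret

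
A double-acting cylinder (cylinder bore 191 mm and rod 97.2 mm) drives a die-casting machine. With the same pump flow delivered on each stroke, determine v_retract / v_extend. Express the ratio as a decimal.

Cap-side area A_cap = π/4 × (191 mm)² = 28650 mm^2
Rod-side annular area A_ann = π/4 × (191² − 97.2²) = 21230 mm^2
For equal Q, v ∝ 1/A, so v_ret/v_ext = A_cap/A_ann.

v_ret/v_ext ≈ 1.35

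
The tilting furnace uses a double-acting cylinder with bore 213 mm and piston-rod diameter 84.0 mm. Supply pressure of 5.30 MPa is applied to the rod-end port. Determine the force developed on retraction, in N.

F ≈ 1.59e5 N

Rod-side annular area A_ann = π/4 × (213² − 84.0²) = 30090 mm^2
On retraction the pressure acts on the annular area (bore minus rod).
F = P × A_ann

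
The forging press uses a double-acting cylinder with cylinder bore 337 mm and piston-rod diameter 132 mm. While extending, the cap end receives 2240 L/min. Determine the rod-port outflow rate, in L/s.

Cap-side area A_cap = π/4 × (337 mm)² = 89200 mm^2
Rod-side annular area A_ann = π/4 × (337² − 132²) = 75510 mm^2
Piston speed v = Q_in/A_cap; rod-end outflow Q_out = v × A_ann = Q_in × A_ann/A_cap.

Q_out ≈ 31.6 L/s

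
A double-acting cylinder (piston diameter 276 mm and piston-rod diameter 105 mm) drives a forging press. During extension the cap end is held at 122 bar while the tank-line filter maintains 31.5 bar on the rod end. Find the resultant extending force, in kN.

F ≈ 569 kN

Cap-side area A_cap = π/4 × (276 mm)² = 59830 mm^2
Rod-side annular area A_ann = π/4 × (276² − 105²) = 51170 mm^2
Net thrust = P_cap·A_cap − P_rod·A_ann = 729.9 kN − 161.2 kN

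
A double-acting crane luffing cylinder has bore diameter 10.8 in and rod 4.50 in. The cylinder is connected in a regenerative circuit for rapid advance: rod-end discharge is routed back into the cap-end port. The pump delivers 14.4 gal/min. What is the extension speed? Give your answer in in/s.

In regeneration the rod-end outflow joins the pump flow into the cap end, so the net volume the pump must supply per unit advance equals the rod cross-section area.
Rod cross-section A_rod = π/4 × (4.50 in)² = 15.90 in^2
v = Q_pump / A_rod

v ≈ 3.49 in/s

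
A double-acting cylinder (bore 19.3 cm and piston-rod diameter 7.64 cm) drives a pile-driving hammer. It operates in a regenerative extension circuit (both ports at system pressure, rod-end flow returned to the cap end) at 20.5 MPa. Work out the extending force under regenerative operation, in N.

With equal pressure on both faces, forces on the annular region cancel; the net push is pressure × rod cross-section.
Rod cross-section A_rod = π/4 × (7.64 cm)² = 45.84 cm^2
F = P × A_rod

F ≈ 94000 N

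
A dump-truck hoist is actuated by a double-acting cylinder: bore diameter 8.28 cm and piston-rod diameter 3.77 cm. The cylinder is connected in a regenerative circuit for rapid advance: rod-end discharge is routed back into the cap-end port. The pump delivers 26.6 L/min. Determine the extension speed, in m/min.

In regeneration the rod-end outflow joins the pump flow into the cap end, so the net volume the pump must supply per unit advance equals the rod cross-section area.
Rod cross-section A_rod = π/4 × (3.77 cm)² = 11.16 cm^2
v = Q_pump / A_rod

v ≈ 23.8 m/min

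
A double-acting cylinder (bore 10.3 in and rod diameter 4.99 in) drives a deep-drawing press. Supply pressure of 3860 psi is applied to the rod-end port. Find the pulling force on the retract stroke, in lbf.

F ≈ 2.46e5 lbf

Rod-side annular area A_ann = π/4 × (10.3² − 4.99²) = 63.77 in^2
On retraction the pressure acts on the annular area (bore minus rod).
F = P × A_ann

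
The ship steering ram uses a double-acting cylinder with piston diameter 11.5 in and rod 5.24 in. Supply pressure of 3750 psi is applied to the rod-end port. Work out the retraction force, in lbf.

F ≈ 3.09e5 lbf

Rod-side annular area A_ann = π/4 × (11.5² − 5.24²) = 82.30 in^2
On retraction the pressure acts on the annular area (bore minus rod).
F = P × A_ann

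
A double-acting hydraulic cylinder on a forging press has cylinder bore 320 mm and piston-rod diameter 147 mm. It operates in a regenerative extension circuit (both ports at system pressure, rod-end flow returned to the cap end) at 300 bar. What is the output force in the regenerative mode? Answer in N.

With equal pressure on both faces, forces on the annular region cancel; the net push is pressure × rod cross-section.
Rod cross-section A_rod = π/4 × (147 mm)² = 16970 mm^2
F = P × A_rod

F ≈ 5.09e5 N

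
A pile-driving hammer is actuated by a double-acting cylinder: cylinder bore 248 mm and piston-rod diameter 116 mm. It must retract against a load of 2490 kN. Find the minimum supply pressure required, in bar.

Rod-side annular area A_ann = π/4 × (248² − 116²) = 37740 mm^2
Retraction: pressure acts on the annular area.
P = F / A = 2490 kN / A

P ≈ 660 bar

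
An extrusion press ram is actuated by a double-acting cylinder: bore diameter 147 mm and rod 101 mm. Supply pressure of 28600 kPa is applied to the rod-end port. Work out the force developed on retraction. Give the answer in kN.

F ≈ 256 kN

Rod-side annular area A_ann = π/4 × (147² − 101²) = 8960 mm^2
On retraction the pressure acts on the annular area (bore minus rod).
F = P × A_ann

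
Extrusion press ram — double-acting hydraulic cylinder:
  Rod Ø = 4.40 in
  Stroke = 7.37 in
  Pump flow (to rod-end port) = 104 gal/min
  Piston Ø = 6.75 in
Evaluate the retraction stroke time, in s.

Rod-side annular area A_ann = π/4 × (6.75² − 4.40²) = 20.58 in^2
Swept volume V = A × L; t = V / Q = A·L / Q

t ≈ 0.379 s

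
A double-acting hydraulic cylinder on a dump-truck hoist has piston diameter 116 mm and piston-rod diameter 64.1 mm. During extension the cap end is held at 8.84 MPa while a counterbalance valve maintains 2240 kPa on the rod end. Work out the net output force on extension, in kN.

Cap-side area A_cap = π/4 × (116 mm)² = 10570 mm^2
Rod-side annular area A_ann = π/4 × (116² − 64.1²) = 7341 mm^2
Net thrust = P_cap·A_cap − P_rod·A_ann = 93.42 kN − 16.44 kN

F ≈ 77.0 kN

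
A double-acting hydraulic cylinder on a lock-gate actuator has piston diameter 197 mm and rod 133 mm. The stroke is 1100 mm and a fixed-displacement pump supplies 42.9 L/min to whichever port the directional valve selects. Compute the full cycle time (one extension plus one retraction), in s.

Cap-side area A_cap = π/4 × (197 mm)² = 30480 mm^2
Rod-side annular area A_ann = π/4 × (197² − 133²) = 16590 mm^2
t_ext = A_cap·L/Q = 46.89 s
t_ret = A_ann·L/Q = 25.52 s
t_cycle = t_ext + t_ret

t ≈ 72.4 s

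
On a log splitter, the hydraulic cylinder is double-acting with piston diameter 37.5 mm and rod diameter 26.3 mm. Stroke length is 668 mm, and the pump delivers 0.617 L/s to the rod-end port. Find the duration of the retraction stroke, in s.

Rod-side annular area A_ann = π/4 × (37.5² − 26.3²) = 561.2 mm^2
Swept volume V = A × L; t = V / Q = A·L / Q

t ≈ 0.608 s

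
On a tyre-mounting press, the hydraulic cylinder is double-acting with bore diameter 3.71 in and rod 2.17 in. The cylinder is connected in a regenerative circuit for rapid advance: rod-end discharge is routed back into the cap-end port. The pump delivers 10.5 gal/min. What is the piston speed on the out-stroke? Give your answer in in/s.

In regeneration the rod-end outflow joins the pump flow into the cap end, so the net volume the pump must supply per unit advance equals the rod cross-section area.
Rod cross-section A_rod = π/4 × (2.17 in)² = 3.698 in^2
v = Q_pump / A_rod

v ≈ 10.9 in/s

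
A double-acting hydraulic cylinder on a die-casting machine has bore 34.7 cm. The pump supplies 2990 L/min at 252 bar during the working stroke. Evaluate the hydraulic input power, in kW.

Hydraulic power = P × Q

W ≈ 1260 kW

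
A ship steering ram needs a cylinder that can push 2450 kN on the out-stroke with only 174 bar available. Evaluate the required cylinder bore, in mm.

D ≈ 423 mm

Extension force acts on the full piston face: F = P × (π/4)D².
D = √(4F / (πP)) = √(4 × 2450 kN / (π × 174 bar))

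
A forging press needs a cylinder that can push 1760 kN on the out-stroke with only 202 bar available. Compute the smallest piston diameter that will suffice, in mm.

D ≈ 333 mm

Extension force acts on the full piston face: F = P × (π/4)D².
D = √(4F / (πP)) = √(4 × 1760 kN / (π × 202 bar))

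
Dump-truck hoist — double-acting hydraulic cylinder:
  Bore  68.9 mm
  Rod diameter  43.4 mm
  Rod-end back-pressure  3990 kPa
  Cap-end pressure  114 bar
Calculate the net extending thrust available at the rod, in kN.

F ≈ 33.5 kN

Cap-side area A_cap = π/4 × (68.9 mm)² = 3728 mm^2
Rod-side annular area A_ann = π/4 × (68.9² − 43.4²) = 2249 mm^2
Net thrust = P_cap·A_cap − P_rod·A_ann = 42.50 kN − 8.974 kN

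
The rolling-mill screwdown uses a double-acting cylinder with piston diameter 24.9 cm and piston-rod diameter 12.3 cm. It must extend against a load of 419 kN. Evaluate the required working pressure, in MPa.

P ≈ 8.60 MPa

Cap-side area A_cap = π/4 × (24.9 cm)² = 487.0 cm^2
P = F / A = 419 kN / A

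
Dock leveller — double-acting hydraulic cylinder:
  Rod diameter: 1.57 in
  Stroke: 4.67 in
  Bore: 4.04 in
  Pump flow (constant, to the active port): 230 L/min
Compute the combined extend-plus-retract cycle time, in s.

t ≈ 0.473 s

Cap-side area A_cap = π/4 × (4.04 in)² = 12.82 in^2
Rod-side annular area A_ann = π/4 × (4.04² − 1.57²) = 10.88 in^2
t_ext = A_cap·L/Q = 0.2559 s
t_ret = A_ann·L/Q = 0.2173 s
t_cycle = t_ext + t_ret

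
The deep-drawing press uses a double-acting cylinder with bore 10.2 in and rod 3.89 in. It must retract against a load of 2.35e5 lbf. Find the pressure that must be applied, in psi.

P ≈ 3370 psi

Rod-side annular area A_ann = π/4 × (10.2² − 3.89²) = 69.83 in^2
Retraction: pressure acts on the annular area.
P = F / A = 2.35e5 lbf / A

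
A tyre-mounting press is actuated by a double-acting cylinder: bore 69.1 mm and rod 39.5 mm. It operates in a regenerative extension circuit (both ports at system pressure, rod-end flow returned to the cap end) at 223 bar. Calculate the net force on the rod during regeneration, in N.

F ≈ 27300 N

With equal pressure on both faces, forces on the annular region cancel; the net push is pressure × rod cross-section.
Rod cross-section A_rod = π/4 × (39.5 mm)² = 1225 mm^2
F = P × A_rod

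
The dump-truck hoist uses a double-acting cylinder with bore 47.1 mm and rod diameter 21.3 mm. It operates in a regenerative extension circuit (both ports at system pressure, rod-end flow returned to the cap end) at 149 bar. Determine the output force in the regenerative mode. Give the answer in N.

F ≈ 5310 N

With equal pressure on both faces, forces on the annular region cancel; the net push is pressure × rod cross-section.
Rod cross-section A_rod = π/4 × (21.3 mm)² = 356.3 mm^2
F = P × A_rod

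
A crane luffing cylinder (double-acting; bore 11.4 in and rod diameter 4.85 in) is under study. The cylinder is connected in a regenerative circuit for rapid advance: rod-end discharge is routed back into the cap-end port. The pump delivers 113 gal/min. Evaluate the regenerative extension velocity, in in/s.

v ≈ 23.5 in/s

In regeneration the rod-end outflow joins the pump flow into the cap end, so the net volume the pump must supply per unit advance equals the rod cross-section area.
Rod cross-section A_rod = π/4 × (4.85 in)² = 18.47 in^2
v = Q_pump / A_rod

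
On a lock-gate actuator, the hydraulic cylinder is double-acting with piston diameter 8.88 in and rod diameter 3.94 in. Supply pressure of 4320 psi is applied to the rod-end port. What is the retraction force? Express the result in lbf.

F ≈ 2.15e5 lbf

Rod-side annular area A_ann = π/4 × (8.88² − 3.94²) = 49.74 in^2
On retraction the pressure acts on the annular area (bore minus rod).
F = P × A_ann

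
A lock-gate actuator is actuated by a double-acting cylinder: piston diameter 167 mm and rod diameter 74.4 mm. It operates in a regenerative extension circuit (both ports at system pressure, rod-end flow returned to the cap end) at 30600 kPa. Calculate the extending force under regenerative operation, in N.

F ≈ 1.33e5 N

With equal pressure on both faces, forces on the annular region cancel; the net push is pressure × rod cross-section.
Rod cross-section A_rod = π/4 × (74.4 mm)² = 4347 mm^2
F = P × A_rod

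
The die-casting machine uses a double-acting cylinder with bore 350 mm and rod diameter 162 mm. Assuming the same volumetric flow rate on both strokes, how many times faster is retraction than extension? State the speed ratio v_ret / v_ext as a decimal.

Cap-side area A_cap = π/4 × (350 mm)² = 96210 mm^2
Rod-side annular area A_ann = π/4 × (350² − 162²) = 75600 mm^2
For equal Q, v ∝ 1/A, so v_ret/v_ext = A_cap/A_ann.

v_ret/v_ext ≈ 1.27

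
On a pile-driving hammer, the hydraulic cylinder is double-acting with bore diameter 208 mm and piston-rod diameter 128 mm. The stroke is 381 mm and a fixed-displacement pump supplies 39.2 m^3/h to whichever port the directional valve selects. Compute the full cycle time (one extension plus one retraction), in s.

t ≈ 1.93 s

Cap-side area A_cap = π/4 × (208 mm)² = 33980 mm^2
Rod-side annular area A_ann = π/4 × (208² − 128²) = 21110 mm^2
t_ext = A_cap·L/Q = 1.189 s
t_ret = A_ann·L/Q = 0.7387 s
t_cycle = t_ext + t_ret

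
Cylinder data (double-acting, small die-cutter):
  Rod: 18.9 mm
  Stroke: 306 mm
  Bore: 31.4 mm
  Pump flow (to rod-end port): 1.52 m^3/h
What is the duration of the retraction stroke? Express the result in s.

t ≈ 0.358 s

Rod-side annular area A_ann = π/4 × (31.4² − 18.9²) = 493.8 mm^2
Swept volume V = A × L; t = V / Q = A·L / Q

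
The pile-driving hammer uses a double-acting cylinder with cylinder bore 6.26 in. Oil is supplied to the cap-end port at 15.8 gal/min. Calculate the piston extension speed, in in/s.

Cap-side area A_cap = π/4 × (6.26 in)² = 30.78 in^2
v = Q / A

v ≈ 1.98 in/s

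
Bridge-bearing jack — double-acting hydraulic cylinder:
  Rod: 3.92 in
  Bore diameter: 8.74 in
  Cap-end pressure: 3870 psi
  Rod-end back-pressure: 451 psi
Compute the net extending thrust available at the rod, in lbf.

F ≈ 2.11e5 lbf

Cap-side area A_cap = π/4 × (8.74 in)² = 59.99 in^2
Rod-side annular area A_ann = π/4 × (8.74² − 3.92²) = 47.93 in^2
Net thrust = P_cap·A_cap − P_rod·A_ann = 2.322e5 lbf − 21610 lbf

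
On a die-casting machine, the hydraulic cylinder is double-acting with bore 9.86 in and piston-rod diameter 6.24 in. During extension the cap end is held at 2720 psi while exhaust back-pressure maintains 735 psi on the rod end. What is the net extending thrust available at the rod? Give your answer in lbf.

F ≈ 1.74e5 lbf

Cap-side area A_cap = π/4 × (9.86 in)² = 76.36 in^2
Rod-side annular area A_ann = π/4 × (9.86² − 6.24²) = 45.77 in^2
Net thrust = P_cap·A_cap − P_rod·A_ann = 2.077e5 lbf − 33640 lbf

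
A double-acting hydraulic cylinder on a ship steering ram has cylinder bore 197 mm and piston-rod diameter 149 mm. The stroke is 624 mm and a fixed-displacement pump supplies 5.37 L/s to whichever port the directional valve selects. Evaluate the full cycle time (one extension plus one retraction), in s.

Cap-side area A_cap = π/4 × (197 mm)² = 30480 mm^2
Rod-side annular area A_ann = π/4 × (197² − 149²) = 13040 mm^2
t_ext = A_cap·L/Q = 3.542 s
t_ret = A_ann·L/Q = 1.516 s
t_cycle = t_ext + t_ret

t ≈ 5.06 s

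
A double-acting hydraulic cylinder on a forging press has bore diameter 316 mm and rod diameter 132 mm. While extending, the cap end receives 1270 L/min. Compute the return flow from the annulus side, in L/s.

Q_out ≈ 17.5 L/s

Cap-side area A_cap = π/4 × (316 mm)² = 78430 mm^2
Rod-side annular area A_ann = π/4 × (316² − 132²) = 64740 mm^2
Piston speed v = Q_in/A_cap; rod-end outflow Q_out = v × A_ann = Q_in × A_ann/A_cap.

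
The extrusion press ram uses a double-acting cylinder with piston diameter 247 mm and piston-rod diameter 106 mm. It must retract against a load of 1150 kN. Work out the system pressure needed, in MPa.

Rod-side annular area A_ann = π/4 × (247² − 106²) = 39090 mm^2
Retraction: pressure acts on the annular area.
P = F / A = 1150 kN / A

P ≈ 29.4 MPa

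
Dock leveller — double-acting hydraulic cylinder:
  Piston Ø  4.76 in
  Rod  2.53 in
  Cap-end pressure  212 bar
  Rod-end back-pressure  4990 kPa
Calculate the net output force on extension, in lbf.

F ≈ 45500 lbf

Cap-side area A_cap = π/4 × (4.76 in)² = 17.80 in^2
Rod-side annular area A_ann = π/4 × (4.76² − 2.53²) = 12.77 in^2
Net thrust = P_cap·A_cap − P_rod·A_ann = 54720 lbf − 9241 lbf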